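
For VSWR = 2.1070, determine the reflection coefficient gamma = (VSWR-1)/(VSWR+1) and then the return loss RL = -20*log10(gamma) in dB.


gamma = (2.1070 - 1) / (2.1070 + 1) = 0.3562922
RL = -20 * log10(0.3562922) = 8.964 dB

8.964 dB


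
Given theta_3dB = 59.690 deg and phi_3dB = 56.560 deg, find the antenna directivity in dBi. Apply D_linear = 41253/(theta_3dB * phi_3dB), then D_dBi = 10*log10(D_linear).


D_linear = 41253 / (59.690 * 56.560) = 12.21925
D_dBi = 10 * log10(12.21925) = 10.87 dBi

10.87 dBi


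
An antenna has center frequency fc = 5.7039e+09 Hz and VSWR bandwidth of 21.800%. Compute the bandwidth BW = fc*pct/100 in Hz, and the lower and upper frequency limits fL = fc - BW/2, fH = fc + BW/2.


BW = 5.7039e+09 * 21.800/100 = 1.243450e+09 Hz
fL = 5.7039e+09 - 1.243450e+09/2 = 5.082e+09 Hz
fH = 5.7039e+09 + 1.243450e+09/2 = 6.326e+09 Hz

BW=1.243e+09 Hz, fL=5.082e+09 Hz, fH=6.326e+09 Hz


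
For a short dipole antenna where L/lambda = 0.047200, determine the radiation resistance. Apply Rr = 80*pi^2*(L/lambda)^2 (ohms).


Rr = 80 * pi^2 * (0.047200)^2 = 80 * 9.869604 * 2.227840e-03 = 1.759 ohm

1.759 ohm


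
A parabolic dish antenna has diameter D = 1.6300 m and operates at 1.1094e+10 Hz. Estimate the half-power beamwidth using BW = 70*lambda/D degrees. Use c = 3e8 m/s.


lambda = c / f = 3.0000e+08 / 1.1094e+10 = 0.02704164 m
BW = 70 * 0.02704164 / 1.6300 = 1.161 deg

1.161 deg


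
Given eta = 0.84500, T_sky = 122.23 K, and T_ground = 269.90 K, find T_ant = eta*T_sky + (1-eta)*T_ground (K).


T_ant = 0.84500 * 122.23 + (1 - 0.84500) * 269.90 = 145.1 K

145.1 K


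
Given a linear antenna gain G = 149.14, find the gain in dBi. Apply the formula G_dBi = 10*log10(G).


G_dBi = 10 * log10(149.14) = 21.74 dBi

21.74 dBi


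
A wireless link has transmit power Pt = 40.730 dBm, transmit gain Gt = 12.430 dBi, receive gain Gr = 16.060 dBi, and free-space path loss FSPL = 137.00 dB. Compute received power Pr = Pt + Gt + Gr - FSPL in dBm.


Pr = 40.730 + 12.430 + 16.060 - 137.00 = -67.78 dBm

-67.78 dBm


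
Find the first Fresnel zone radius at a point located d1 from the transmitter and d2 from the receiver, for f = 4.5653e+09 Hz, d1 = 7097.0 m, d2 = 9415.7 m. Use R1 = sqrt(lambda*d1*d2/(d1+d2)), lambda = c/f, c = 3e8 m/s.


lambda = c / f = 3.0000e+08 / 4.5653e+09 = 0.06571310 m
R1 = sqrt(0.06571310 * 7097.0 * 9415.7 / (7097.0 + 9415.7)) = 16.31 m

16.31 m


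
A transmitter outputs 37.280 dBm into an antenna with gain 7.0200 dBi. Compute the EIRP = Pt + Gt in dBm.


EIRP = Pt + Gt = 37.280 + 7.0200 = 44.30 dBm

44.30 dBm


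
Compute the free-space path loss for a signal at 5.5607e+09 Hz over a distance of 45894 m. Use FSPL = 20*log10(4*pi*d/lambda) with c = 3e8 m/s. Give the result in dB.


lambda = c / f = 3.0000e+08 / 5.5607e+09 = 0.05395004 m
FSPL = 20 * log10(4*pi*45894/0.05395004) = 140.6 dB

140.6 dB


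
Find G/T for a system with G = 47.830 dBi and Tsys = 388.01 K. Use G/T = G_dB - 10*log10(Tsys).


G/T = 47.830 - 10*log10(388.01) = 47.830 - 25.88843 = 21.94 dB/K

21.94 dB/K


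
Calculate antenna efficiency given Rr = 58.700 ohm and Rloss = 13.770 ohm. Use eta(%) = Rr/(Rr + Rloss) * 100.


eta = 58.700 / (58.700 + 13.770) * 100 = 81.00%

81.00%


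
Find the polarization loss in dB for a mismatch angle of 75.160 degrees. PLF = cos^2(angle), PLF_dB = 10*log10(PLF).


PLF_linear = cos^2(75.160 deg) = 0.06559780
PLF_dB = 10 * log10(0.06559780) = -11.83 dB

-11.83 dB


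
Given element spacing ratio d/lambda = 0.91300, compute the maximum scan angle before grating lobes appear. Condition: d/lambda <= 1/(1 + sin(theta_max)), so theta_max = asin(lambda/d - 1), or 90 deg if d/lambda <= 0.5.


lambda/d - 1 = 1/0.91300 - 1 = 0.09529025
theta_max = asin(0.09529025) = 5.468 deg

5.468 deg


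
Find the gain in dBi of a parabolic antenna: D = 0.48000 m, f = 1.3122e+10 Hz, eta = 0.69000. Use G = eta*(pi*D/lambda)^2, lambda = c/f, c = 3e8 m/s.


lambda = c / f = 3.0000e+08 / 1.3122e+10 = 0.02286237 m
G_linear = 0.69000 * (pi * 0.48000 / 0.02286237)^2 = 3001.849
G_dBi = 10 * log10(3001.849) = 34.77 dBi

34.77 dBi


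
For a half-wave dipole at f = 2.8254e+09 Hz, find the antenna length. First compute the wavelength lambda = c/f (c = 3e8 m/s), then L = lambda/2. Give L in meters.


lambda = c / f = 3.0000e+08 / 2.8254e+09 = 0.1061797 m
L = lambda / 2 = 0.1061797 / 2 = 0.05309 m

0.05309 m


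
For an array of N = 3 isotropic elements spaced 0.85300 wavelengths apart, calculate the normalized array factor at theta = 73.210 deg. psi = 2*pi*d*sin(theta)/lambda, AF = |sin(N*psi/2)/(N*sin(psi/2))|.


psi = 2*pi*0.85300*sin(73.210 deg) = 5.131079 rad
AF = |sin(3*5.131079/2) / (3*sin(5.131079/2))| = 0.6044

0.6044


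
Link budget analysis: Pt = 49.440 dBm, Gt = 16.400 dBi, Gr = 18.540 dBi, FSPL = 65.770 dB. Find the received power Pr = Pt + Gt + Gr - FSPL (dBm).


Pr = 49.440 + 16.400 + 18.540 - 65.770 = 18.61 dBm

18.61 dBm


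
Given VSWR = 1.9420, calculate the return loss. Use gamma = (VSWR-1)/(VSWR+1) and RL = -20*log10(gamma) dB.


gamma = (1.9420 - 1) / (1.9420 + 1) = 0.3201903
RL = -20 * log10(0.3201903) = 9.892 dB

9.892 dB


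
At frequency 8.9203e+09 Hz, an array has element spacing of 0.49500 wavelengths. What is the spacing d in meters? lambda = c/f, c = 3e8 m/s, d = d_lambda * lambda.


lambda = c / f = 3.0000e+08 / 8.9203e+09 = 0.03363116 m
d = 0.49500 * 0.03363116 = 0.01665 m

0.01665 m


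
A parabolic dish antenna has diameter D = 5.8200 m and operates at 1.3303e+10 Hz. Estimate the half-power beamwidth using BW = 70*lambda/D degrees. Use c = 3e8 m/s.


lambda = c / f = 3.0000e+08 / 1.3303e+10 = 0.02255130 m
BW = 70 * 0.02255130 / 5.8200 = 0.2712 deg

0.2712 deg


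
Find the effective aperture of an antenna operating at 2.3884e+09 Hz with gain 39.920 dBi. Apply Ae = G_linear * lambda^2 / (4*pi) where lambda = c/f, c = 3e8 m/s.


lambda = c / f = 3.0000e+08 / 2.3884e+09 = 0.1256071 m
G_linear = 10^(39.920/10) = 9817.479
Ae = G_linear * lambda^2 / (4*pi) = 9817.479 * 0.1256071^2 / (4*pi) = 12.33 m^2

12.33 m^2


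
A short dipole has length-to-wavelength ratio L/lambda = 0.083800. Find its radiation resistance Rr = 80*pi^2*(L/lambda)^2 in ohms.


Rr = 80 * pi^2 * (0.083800)^2 = 80 * 9.869604 * 7.022440e-03 = 5.545 ohm

5.545 ohm


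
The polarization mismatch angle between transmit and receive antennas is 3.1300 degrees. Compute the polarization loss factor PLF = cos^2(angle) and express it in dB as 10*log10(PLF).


PLF_linear = cos^2(3.1300 deg) = 0.9970187
PLF_dB = 10 * log10(0.9970187) = -0.01297 dB

-0.01297 dB


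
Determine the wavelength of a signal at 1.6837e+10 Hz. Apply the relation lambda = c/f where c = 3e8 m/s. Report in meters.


lambda = c / f = 3.0000e+08 / 1.6837e+10 = 0.01782 m

0.01782 m


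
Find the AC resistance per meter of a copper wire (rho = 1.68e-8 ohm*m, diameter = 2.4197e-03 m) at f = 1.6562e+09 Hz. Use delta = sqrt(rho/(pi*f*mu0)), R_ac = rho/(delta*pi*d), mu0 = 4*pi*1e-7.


delta = sqrt(1.68e-8 / (pi * 1.6562e+09 * 4*pi*1e-7)) = 1.602944e-06 m
R_ac = 1.68e-8 / (1.602944e-06 * pi * 2.4197e-03) = 1.379 ohm/m

1.379 ohm/m


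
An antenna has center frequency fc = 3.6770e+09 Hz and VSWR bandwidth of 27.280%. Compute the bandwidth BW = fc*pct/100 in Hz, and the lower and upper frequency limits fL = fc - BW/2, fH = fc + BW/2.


BW = 3.6770e+09 * 27.280/100 = 1.003086e+09 Hz
fL = 3.6770e+09 - 1.003086e+09/2 = 3.175e+09 Hz
fH = 3.6770e+09 + 1.003086e+09/2 = 4.179e+09 Hz

BW=1.003e+09 Hz, fL=3.175e+09 Hz, fH=4.179e+09 Hz


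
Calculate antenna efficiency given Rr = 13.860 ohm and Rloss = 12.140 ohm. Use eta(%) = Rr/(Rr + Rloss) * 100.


eta = 13.860 / (13.860 + 12.140) * 100 = 53.31%

53.31%


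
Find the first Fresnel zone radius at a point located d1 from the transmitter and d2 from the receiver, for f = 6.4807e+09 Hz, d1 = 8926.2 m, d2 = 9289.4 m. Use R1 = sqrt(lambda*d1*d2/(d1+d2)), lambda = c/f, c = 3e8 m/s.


lambda = c / f = 3.0000e+08 / 6.4807e+09 = 0.04629130 m
R1 = sqrt(0.04629130 * 8926.2 * 9289.4 / (8926.2 + 9289.4)) = 14.52 m

14.52 m


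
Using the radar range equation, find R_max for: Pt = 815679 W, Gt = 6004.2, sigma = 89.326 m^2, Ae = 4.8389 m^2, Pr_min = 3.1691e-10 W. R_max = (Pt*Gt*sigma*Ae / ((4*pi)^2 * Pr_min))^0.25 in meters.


R^4 = 815679*6004.2*89.326*4.8389 / ((4*pi)^2 * 3.1691e-10) = 4.230029e+19
R_max = 4.230029e+19^0.25 = 80647 m

80647 m


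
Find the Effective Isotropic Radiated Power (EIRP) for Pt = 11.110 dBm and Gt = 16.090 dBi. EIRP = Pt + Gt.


EIRP = Pt + Gt = 11.110 + 16.090 = 27.20 dBm

27.20 dBm


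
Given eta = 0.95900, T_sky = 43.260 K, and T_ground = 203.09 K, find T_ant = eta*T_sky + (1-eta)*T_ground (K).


T_ant = 0.95900 * 43.260 + (1 - 0.95900) * 203.09 = 49.81 K

49.81 K


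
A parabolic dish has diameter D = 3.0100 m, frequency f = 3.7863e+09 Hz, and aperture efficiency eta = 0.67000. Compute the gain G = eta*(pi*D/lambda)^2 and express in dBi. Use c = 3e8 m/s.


lambda = c / f = 3.0000e+08 / 3.7863e+09 = 0.07923302 m
G_linear = 0.67000 * (pi * 3.0100 / 0.07923302)^2 = 9543.224
G_dBi = 10 * log10(9543.224) = 39.80 dBi

39.80 dBi


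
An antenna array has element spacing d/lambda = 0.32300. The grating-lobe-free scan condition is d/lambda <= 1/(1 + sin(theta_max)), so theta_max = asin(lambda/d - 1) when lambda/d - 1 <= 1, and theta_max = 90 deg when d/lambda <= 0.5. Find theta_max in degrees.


lambda/d - 1 = 1/0.32300 - 1 = 2.095975 >= 1
d/lambda <= 0.5, so the array can scan to endfire without grating lobes: theta_max = 90 deg

90 deg


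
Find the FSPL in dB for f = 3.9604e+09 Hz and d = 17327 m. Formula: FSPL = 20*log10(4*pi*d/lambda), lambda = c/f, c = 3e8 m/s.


lambda = c / f = 3.0000e+08 / 3.9604e+09 = 0.07574992 m
FSPL = 20 * log10(4*pi*17327/0.07574992) = 129.2 dB

129.2 dB


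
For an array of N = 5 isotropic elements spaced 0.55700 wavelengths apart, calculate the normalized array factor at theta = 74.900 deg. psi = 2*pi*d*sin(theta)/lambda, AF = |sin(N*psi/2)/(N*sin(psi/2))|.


psi = 2*pi*0.55700*sin(74.900 deg) = 3.378898 rad
AF = |sin(5*3.378898/2) / (5*sin(3.378898/2))| = 0.1670

0.1670


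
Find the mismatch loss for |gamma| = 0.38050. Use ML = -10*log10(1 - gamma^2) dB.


ML = -10 * log10(1 - 0.38050^2) = -10 * log10(0.85521975) = 0.6792 dB

0.6792 dB


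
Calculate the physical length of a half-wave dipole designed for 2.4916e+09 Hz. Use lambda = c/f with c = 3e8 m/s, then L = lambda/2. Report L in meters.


lambda = c / f = 3.0000e+08 / 2.4916e+09 = 0.1204046 m
L = lambda / 2 = 0.1204046 / 2 = 0.06020 m

0.06020 m


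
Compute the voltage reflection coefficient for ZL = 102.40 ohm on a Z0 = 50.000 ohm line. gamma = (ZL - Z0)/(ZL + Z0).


gamma = (102.40 - 50.000) / (102.40 + 50.000) = 0.3438

0.3438


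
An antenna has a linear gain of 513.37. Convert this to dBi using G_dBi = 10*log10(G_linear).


G_dBi = 10 * log10(513.37) = 27.10 dBi

27.10 dBi


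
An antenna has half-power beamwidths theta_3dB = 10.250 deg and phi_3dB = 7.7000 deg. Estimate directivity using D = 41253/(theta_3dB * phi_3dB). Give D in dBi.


D_linear = 41253 / (10.250 * 7.7000) = 522.6861
D_dBi = 10 * log10(522.6861) = 27.18 dBi

27.18 dBi


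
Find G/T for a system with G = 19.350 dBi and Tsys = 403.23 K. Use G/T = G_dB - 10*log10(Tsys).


G/T = 19.350 - 10*log10(403.23) = 19.350 - 26.05553 = -6.706 dB/K

-6.706 dB/K


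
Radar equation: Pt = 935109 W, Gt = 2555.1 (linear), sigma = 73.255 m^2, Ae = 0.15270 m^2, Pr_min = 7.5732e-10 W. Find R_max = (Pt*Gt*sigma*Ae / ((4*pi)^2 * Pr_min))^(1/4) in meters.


R^4 = 935109*2555.1*73.255*0.15270 / ((4*pi)^2 * 7.5732e-10) = 2.234844e+17
R_max = 2.234844e+17^0.25 = 21743 m

21743 m


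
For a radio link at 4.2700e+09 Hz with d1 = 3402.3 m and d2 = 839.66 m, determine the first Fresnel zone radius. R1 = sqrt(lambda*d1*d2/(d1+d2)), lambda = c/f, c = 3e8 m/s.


lambda = c / f = 3.0000e+08 / 4.2700e+09 = 0.07025761 m
R1 = sqrt(0.07025761 * 3402.3 * 839.66 / (3402.3 + 839.66)) = 6.879 m

6.879 m


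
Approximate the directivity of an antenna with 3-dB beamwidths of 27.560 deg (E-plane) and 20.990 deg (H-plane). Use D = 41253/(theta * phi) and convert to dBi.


D_linear = 41253 / (27.560 * 20.990) = 71.31221
D_dBi = 10 * log10(71.31221) = 18.53 dBi

18.53 dBi


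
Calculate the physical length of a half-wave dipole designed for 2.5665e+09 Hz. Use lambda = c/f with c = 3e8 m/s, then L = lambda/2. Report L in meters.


lambda = c / f = 3.0000e+08 / 2.5665e+09 = 0.1168907 m
L = lambda / 2 = 0.1168907 / 2 = 0.05845 m

0.05845 m


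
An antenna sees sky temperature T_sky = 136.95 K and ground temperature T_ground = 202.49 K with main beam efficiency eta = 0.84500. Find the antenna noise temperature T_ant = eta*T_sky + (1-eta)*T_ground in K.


T_ant = 0.84500 * 136.95 + (1 - 0.84500) * 202.49 = 147.1 K

147.1 K


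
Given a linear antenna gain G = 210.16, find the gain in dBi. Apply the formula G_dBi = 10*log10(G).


G_dBi = 10 * log10(210.16) = 23.23 dBi

23.23 dBi


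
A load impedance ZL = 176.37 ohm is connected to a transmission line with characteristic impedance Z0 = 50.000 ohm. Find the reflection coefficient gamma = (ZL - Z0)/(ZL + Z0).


gamma = (176.37 - 50.000) / (176.37 + 50.000) = 0.5582

0.5582


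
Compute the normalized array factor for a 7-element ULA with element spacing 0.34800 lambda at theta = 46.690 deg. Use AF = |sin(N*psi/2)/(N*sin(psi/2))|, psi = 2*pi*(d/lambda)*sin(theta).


psi = 2*pi*0.34800*sin(46.690 deg) = 1.591049 rad
AF = |sin(7*1.591049/2) / (7*sin(1.591049/2))| = 0.1311

0.1311


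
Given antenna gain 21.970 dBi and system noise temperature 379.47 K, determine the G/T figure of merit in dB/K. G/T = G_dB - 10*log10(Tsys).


G/T = 21.970 - 10*log10(379.47) = 21.970 - 25.79177 = -3.822 dB/K

-3.822 dB/K


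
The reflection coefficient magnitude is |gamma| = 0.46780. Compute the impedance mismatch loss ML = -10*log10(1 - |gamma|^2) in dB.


ML = -10 * log10(1 - 0.46780^2) = -10 * log10(0.78116316) = 1.073 dB

1.073 dB


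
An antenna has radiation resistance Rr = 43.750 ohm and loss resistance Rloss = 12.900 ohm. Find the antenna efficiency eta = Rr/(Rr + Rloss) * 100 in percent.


eta = 43.750 / (43.750 + 12.900) * 100 = 77.23%

77.23%


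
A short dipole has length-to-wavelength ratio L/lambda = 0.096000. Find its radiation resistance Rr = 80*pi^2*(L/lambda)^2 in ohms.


Rr = 80 * pi^2 * (0.096000)^2 = 80 * 9.869604 * 9.216000e-03 = 7.277 ohm

7.277 ohm


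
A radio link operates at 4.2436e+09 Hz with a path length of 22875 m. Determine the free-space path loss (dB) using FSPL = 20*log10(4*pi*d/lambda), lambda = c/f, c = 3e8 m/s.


lambda = c / f = 3.0000e+08 / 4.2436e+09 = 0.07069469 m
FSPL = 20 * log10(4*pi*22875/0.07069469) = 132.2 dB

132.2 dB


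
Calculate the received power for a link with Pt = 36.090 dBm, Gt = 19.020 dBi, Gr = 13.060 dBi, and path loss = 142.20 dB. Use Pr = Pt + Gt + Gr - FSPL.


Pr = 36.090 + 19.020 + 13.060 - 142.20 = -74.03 dBm

-74.03 dBm


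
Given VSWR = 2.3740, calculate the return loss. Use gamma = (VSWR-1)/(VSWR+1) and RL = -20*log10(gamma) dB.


gamma = (2.3740 - 1) / (2.3740 + 1) = 0.4072318
RL = -20 * log10(0.4072318) = 7.803 dB

7.803 dB


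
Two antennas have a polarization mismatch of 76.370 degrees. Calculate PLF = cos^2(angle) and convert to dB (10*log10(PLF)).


PLF_linear = cos^2(76.370 deg) = 0.05553139
PLF_dB = 10 * log10(0.05553139) = -12.55 dB

-12.55 dB


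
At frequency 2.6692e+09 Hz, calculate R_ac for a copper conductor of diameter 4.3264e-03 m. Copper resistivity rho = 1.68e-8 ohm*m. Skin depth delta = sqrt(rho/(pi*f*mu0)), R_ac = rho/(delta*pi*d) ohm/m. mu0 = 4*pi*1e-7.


delta = sqrt(1.68e-8 / (pi * 2.6692e+09 * 4*pi*1e-7)) = 1.262654e-06 m
R_ac = 1.68e-8 / (1.262654e-06 * pi * 4.3264e-03) = 0.9789 ohm/m

0.9789 ohm/m


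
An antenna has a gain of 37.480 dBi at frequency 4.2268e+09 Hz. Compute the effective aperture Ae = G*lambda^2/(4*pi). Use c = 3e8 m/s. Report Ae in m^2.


lambda = c / f = 3.0000e+08 / 4.2268e+09 = 0.07097568 m
G_linear = 10^(37.480/10) = 5597.576
Ae = G_linear * lambda^2 / (4*pi) = 5597.576 * 0.07097568^2 / (4*pi) = 2.244 m^2

2.244 m^2


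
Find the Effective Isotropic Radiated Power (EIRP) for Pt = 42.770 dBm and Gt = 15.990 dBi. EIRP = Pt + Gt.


EIRP = Pt + Gt = 42.770 + 15.990 = 58.76 dBm

58.76 dBm


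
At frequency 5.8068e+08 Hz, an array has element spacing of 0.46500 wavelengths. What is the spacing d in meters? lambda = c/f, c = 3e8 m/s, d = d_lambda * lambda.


lambda = c / f = 3.0000e+08 / 5.8068e+08 = 0.5166357 m
d = 0.46500 * 0.5166357 = 0.2402 m

0.2402 m


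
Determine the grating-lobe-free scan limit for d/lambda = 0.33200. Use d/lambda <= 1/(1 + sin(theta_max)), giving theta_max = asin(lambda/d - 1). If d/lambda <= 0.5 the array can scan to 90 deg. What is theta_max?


lambda/d - 1 = 1/0.33200 - 1 = 2.012048 >= 1
d/lambda <= 0.5, so the array can scan to endfire without grating lobes: theta_max = 90 deg

90 deg


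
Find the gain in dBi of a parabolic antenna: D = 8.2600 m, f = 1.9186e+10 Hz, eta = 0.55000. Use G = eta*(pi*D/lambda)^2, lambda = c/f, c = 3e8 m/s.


lambda = c / f = 3.0000e+08 / 1.9186e+10 = 0.01563640 m
G_linear = 0.55000 * (pi * 8.2600 / 0.01563640)^2 = 1.514778e+06
G_dBi = 10 * log10(1.514778e+06) = 61.80 dBi

61.80 dBi


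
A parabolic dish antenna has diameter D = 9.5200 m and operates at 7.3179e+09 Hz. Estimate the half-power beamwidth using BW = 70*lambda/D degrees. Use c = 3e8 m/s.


lambda = c / f = 3.0000e+08 / 7.3179e+09 = 0.04099537 m
BW = 70 * 0.04099537 / 9.5200 = 0.3014 deg

0.3014 deg


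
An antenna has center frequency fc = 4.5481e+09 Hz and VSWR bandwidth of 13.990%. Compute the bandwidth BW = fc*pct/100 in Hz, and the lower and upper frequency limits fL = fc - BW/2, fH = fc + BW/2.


BW = 4.5481e+09 * 13.990/100 = 6.362792e+08 Hz
fL = 4.5481e+09 - 6.362792e+08/2 = 4.230e+09 Hz
fH = 4.5481e+09 + 6.362792e+08/2 = 4.866e+09 Hz

BW=6.363e+08 Hz, fL=4.230e+09 Hz, fH=4.866e+09 Hz


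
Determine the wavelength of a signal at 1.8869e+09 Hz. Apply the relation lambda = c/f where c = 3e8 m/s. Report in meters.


lambda = c / f = 3.0000e+08 / 1.8869e+09 = 0.1590 m

0.1590 m


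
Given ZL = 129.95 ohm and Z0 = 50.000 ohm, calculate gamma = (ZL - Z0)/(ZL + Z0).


gamma = (129.95 - 50.000) / (129.95 + 50.000) = 0.4443

0.4443


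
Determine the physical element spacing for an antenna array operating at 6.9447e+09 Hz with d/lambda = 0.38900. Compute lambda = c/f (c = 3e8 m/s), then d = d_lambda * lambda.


lambda = c / f = 3.0000e+08 / 6.9447e+09 = 0.04319841 m
d = 0.38900 * 0.04319841 = 0.01680 m

0.01680 m


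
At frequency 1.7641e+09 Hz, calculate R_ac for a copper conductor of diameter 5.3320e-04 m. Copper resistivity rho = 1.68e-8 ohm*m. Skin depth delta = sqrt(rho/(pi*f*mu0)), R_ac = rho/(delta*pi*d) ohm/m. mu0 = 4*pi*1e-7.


delta = sqrt(1.68e-8 / (pi * 1.7641e+09 * 4*pi*1e-7)) = 1.553149e-06 m
R_ac = 1.68e-8 / (1.553149e-06 * pi * 5.3320e-04) = 6.457 ohm/m

6.457 ohm/m


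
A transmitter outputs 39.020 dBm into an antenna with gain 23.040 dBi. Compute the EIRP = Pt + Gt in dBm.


EIRP = Pt + Gt = 39.020 + 23.040 = 62.06 dBm

62.06 dBm


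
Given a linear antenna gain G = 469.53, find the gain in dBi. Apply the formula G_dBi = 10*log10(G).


G_dBi = 10 * log10(469.53) = 26.72 dBi

26.72 dBi


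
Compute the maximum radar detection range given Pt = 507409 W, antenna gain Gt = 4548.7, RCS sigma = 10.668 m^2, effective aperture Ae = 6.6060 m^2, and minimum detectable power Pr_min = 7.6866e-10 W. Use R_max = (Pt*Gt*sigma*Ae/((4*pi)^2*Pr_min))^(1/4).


R^4 = 507409*4548.7*10.668*6.6060 / ((4*pi)^2 * 7.6866e-10) = 1.340025e+18
R_max = 1.340025e+18^0.25 = 34023 m

34023 m


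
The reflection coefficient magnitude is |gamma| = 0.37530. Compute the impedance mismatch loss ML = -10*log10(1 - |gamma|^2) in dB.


ML = -10 * log10(1 - 0.37530^2) = -10 * log10(0.85914991) = 0.6593 dB

0.6593 dB


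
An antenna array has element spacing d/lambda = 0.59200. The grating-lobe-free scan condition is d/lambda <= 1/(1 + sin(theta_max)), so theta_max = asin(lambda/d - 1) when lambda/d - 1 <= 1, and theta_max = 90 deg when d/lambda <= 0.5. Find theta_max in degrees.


lambda/d - 1 = 1/0.59200 - 1 = 0.6891892
theta_max = asin(0.6891892) = 43.57 deg

43.57 deg


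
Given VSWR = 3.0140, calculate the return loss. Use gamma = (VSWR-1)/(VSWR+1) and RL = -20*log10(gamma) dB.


gamma = (3.0140 - 1) / (3.0140 + 1) = 0.5017439
RL = -20 * log10(0.5017439) = 5.990 dB

5.990 dB


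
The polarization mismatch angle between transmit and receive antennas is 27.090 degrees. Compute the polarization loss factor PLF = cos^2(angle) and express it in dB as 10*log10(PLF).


PLF_linear = cos^2(27.090 deg) = 0.7926204
PLF_dB = 10 * log10(0.7926204) = -1.009 dB

-1.009 dB


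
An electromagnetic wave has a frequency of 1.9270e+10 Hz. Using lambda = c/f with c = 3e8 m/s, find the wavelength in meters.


lambda = c / f = 3.0000e+08 / 1.9270e+10 = 0.01557 m

0.01557 m


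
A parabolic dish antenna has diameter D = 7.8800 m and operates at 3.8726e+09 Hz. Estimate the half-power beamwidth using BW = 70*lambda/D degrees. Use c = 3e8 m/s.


lambda = c / f = 3.0000e+08 / 3.8726e+09 = 0.07746733 m
BW = 70 * 0.07746733 / 7.8800 = 0.6882 deg

0.6882 deg


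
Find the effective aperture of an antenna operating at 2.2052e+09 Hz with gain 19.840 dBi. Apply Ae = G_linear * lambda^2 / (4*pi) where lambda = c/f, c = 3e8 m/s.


lambda = c / f = 3.0000e+08 / 2.2052e+09 = 0.1360421 m
G_linear = 10^(19.840/10) = 96.38290
Ae = G_linear * lambda^2 / (4*pi) = 96.38290 * 0.1360421^2 / (4*pi) = 0.1420 m^2

0.1420 m^2


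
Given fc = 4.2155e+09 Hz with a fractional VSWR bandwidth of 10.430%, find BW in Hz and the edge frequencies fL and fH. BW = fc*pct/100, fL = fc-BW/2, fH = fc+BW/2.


BW = 4.2155e+09 * 10.430/100 = 4.396766e+08 Hz
fL = 4.2155e+09 - 4.396766e+08/2 = 3.996e+09 Hz
fH = 4.2155e+09 + 4.396766e+08/2 = 4.435e+09 Hz

BW=4.397e+08 Hz, fL=3.996e+09 Hz, fH=4.435e+09 Hz


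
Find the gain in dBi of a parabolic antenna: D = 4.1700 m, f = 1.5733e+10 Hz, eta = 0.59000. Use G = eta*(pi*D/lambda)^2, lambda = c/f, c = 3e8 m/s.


lambda = c / f = 3.0000e+08 / 1.5733e+10 = 0.01906820 m
G_linear = 0.59000 * (pi * 4.1700 / 0.01906820)^2 = 278486.7
G_dBi = 10 * log10(278486.7) = 54.45 dBi

54.45 dBi


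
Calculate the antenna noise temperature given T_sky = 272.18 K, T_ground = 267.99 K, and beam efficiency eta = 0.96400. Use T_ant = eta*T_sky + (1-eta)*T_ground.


T_ant = 0.96400 * 272.18 + (1 - 0.96400) * 267.99 = 272.0 K

272.0 K


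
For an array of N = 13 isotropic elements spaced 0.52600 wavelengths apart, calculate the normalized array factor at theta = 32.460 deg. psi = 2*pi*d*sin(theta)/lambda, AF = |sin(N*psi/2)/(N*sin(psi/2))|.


psi = 2*pi*0.52600*sin(32.460 deg) = 1.773805 rad
AF = |sin(13*1.773805/2) / (13*sin(1.773805/2))| = 0.08542

0.08542


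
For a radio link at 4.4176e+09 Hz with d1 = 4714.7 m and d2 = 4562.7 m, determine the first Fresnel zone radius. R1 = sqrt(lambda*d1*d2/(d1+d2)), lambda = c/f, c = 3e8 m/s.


lambda = c / f = 3.0000e+08 / 4.4176e+09 = 0.06791018 m
R1 = sqrt(0.06791018 * 4714.7 * 4562.7 / (4714.7 + 4562.7)) = 12.55 m

12.55 m


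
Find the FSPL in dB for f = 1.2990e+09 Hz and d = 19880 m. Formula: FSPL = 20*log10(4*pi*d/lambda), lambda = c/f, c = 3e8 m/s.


lambda = c / f = 3.0000e+08 / 1.2990e+09 = 0.2309469 m
FSPL = 20 * log10(4*pi*19880/0.2309469) = 120.7 dB

120.7 dB


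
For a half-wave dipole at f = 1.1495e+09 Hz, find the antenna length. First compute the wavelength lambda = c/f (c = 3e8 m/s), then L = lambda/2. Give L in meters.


lambda = c / f = 3.0000e+08 / 1.1495e+09 = 0.2609830 m
L = lambda / 2 = 0.2609830 / 2 = 0.1305 m

0.1305 m


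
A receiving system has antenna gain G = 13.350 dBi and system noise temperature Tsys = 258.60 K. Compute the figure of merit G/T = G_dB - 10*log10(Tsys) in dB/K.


G/T = 13.350 - 10*log10(258.60) = 13.350 - 24.12629 = -10.78 dB/K

-10.78 dB/K


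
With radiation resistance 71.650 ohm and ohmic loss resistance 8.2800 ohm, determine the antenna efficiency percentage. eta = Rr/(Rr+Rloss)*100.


eta = 71.650 / (71.650 + 8.2800) * 100 = 89.64%

89.64%


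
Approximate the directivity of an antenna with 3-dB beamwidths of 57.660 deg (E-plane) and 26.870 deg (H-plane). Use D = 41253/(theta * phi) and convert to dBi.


D_linear = 41253 / (57.660 * 26.870) = 26.62645
D_dBi = 10 * log10(26.62645) = 14.25 dBi

14.25 dBi


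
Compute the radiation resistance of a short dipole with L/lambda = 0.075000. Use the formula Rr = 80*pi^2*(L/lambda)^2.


Rr = 80 * pi^2 * (0.075000)^2 = 80 * 9.869604 * 5.625000e-03 = 4.441 ohm

4.441 ohm


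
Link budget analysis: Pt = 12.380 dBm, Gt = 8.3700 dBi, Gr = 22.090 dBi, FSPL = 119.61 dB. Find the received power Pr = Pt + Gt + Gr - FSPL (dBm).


Pr = 12.380 + 8.3700 + 22.090 - 119.61 = -76.77 dBm

-76.77 dBm


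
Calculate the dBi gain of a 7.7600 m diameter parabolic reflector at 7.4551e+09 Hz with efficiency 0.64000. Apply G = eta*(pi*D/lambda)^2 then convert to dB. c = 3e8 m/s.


lambda = c / f = 3.0000e+08 / 7.4551e+09 = 0.04024091 m
G_linear = 0.64000 * (pi * 7.7600 / 0.04024091)^2 = 234891.6
G_dBi = 10 * log10(234891.6) = 53.71 dBi

53.71 dBi


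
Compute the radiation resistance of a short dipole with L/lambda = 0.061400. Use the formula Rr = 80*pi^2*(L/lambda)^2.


Rr = 80 * pi^2 * (0.061400)^2 = 80 * 9.869604 * 3.769960e-03 = 2.977 ohm

2.977 ohm


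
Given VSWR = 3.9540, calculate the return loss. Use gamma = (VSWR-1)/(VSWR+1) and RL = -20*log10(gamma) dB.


gamma = (3.9540 - 1) / (3.9540 + 1) = 0.5962858
RL = -20 * log10(0.5962858) = 4.491 dB

4.491 dB


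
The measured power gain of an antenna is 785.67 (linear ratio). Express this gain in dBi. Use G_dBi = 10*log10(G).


G_dBi = 10 * log10(785.67) = 28.95 dBi

28.95 dBi


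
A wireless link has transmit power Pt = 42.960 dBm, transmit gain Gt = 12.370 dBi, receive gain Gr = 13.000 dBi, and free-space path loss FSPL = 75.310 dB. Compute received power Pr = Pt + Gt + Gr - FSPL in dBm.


Pr = 42.960 + 12.370 + 13.000 - 75.310 = -6.98 dBm

-6.98 dBm


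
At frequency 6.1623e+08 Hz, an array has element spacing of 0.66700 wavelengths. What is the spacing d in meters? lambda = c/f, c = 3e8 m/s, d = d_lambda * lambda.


lambda = c / f = 3.0000e+08 / 6.1623e+08 = 0.4868312 m
d = 0.66700 * 0.4868312 = 0.3247 m

0.3247 m


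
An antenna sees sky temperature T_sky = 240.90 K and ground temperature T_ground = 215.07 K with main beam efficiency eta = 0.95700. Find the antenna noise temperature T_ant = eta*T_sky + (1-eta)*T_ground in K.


T_ant = 0.95700 * 240.90 + (1 - 0.95700) * 215.07 = 239.8 K

239.8 K


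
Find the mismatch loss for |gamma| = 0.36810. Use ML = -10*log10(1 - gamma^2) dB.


ML = -10 * log10(1 - 0.36810^2) = -10 * log10(0.86450239) = 0.6323 dB

0.6323 dB


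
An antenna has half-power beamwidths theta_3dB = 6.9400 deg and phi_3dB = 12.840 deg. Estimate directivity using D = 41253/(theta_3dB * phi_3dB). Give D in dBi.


D_linear = 41253 / (6.9400 * 12.840) = 462.9468
D_dBi = 10 * log10(462.9468) = 26.66 dBi

26.66 dBi


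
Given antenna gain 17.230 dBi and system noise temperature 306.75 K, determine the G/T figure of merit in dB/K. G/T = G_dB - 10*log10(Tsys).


G/T = 17.230 - 10*log10(306.75) = 17.230 - 24.86785 = -7.638 dB/K

-7.638 dB/K


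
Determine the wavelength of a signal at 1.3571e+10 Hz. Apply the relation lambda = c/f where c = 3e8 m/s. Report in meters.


lambda = c / f = 3.0000e+08 / 1.3571e+10 = 0.02211 m

0.02211 m


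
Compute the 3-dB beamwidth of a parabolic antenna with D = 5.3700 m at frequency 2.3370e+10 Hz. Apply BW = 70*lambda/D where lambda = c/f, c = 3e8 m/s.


lambda = c / f = 3.0000e+08 / 2.3370e+10 = 0.01283697 m
BW = 70 * 0.01283697 / 5.3700 = 0.1673 deg

0.1673 deg


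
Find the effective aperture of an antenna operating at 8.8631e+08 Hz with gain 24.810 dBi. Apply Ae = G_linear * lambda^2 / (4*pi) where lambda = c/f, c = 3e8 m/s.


lambda = c / f = 3.0000e+08 / 8.8631e+08 = 0.3384820 m
G_linear = 10^(24.810/10) = 302.6913
Ae = G_linear * lambda^2 / (4*pi) = 302.6913 * 0.3384820^2 / (4*pi) = 2.760 m^2

2.760 m^2


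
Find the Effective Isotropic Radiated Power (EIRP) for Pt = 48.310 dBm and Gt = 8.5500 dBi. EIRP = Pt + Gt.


EIRP = Pt + Gt = 48.310 + 8.5500 = 56.86 dBm

56.86 dBm


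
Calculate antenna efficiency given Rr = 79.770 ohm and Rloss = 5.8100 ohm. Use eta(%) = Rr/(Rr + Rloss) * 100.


eta = 79.770 / (79.770 + 5.8100) * 100 = 93.21%

93.21%


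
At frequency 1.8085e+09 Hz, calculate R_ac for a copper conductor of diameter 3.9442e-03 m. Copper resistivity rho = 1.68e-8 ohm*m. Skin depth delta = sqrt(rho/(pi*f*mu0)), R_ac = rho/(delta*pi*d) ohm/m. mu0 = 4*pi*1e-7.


delta = sqrt(1.68e-8 / (pi * 1.8085e+09 * 4*pi*1e-7)) = 1.533965e-06 m
R_ac = 1.68e-8 / (1.533965e-06 * pi * 3.9442e-03) = 0.8839 ohm/m

0.8839 ohm/m


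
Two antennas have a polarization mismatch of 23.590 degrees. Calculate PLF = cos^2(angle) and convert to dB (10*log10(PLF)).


PLF_linear = cos^2(23.590 deg) = 0.8398487
PLF_dB = 10 * log10(0.8398487) = -0.7580 dB

-0.7580 dB


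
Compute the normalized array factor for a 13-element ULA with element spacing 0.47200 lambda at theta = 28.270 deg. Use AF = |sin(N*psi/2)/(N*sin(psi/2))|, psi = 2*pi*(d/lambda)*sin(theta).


psi = 2*pi*0.47200*sin(28.270 deg) = 1.404619 rad
AF = |sin(13*1.404619/2) / (13*sin(1.404619/2))| = 0.03459

0.03459


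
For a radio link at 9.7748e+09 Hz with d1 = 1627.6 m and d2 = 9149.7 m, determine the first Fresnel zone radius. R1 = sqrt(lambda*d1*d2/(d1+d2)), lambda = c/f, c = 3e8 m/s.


lambda = c / f = 3.0000e+08 / 9.7748e+09 = 0.03069117 m
R1 = sqrt(0.03069117 * 1627.6 * 9149.7 / (1627.6 + 9149.7)) = 6.512 m

6.512 m


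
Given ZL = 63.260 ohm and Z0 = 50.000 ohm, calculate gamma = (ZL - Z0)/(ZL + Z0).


gamma = (63.260 - 50.000) / (63.260 + 50.000) = 0.1171

0.1171


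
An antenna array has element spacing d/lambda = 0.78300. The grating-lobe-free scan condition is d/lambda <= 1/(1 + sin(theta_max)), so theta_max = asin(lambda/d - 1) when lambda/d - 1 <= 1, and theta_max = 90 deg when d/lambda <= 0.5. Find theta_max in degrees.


lambda/d - 1 = 1/0.78300 - 1 = 0.2771392
theta_max = asin(0.2771392) = 16.09 deg

16.09 deg


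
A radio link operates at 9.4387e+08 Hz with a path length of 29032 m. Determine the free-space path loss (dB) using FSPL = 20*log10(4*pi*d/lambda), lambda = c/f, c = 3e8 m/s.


lambda = c / f = 3.0000e+08 / 9.4387e+08 = 0.3178404 m
FSPL = 20 * log10(4*pi*29032/0.3178404) = 121.2 dB

121.2 dB


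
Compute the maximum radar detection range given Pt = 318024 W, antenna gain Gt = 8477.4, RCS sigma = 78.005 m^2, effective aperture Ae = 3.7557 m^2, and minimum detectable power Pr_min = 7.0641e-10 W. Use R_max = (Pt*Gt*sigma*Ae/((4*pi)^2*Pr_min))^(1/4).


R^4 = 318024*8477.4*78.005*3.7557 / ((4*pi)^2 * 7.0641e-10) = 7.080425e+18
R_max = 7.080425e+18^0.25 = 51584 m

51584 m


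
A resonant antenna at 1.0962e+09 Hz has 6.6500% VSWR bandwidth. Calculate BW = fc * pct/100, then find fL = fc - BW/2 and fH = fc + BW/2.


BW = 1.0962e+09 * 6.6500/100 = 7.289730e+07 Hz
fL = 1.0962e+09 - 7.289730e+07/2 = 1.060e+09 Hz
fH = 1.0962e+09 + 7.289730e+07/2 = 1.133e+09 Hz

BW=7.290e+07 Hz, fL=1.060e+09 Hz, fH=1.133e+09 Hz


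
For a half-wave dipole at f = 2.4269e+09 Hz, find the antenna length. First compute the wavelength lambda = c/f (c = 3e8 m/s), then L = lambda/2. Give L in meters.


lambda = c / f = 3.0000e+08 / 2.4269e+09 = 0.1236145 m
L = lambda / 2 = 0.1236145 / 2 = 0.06181 m

0.06181 m


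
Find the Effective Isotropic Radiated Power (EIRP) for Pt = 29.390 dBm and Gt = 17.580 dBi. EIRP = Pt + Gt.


EIRP = Pt + Gt = 29.390 + 17.580 = 46.97 dBm

46.97 dBm


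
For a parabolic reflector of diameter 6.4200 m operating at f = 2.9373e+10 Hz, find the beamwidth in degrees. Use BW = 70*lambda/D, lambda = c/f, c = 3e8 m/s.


lambda = c / f = 3.0000e+08 / 2.9373e+10 = 0.01021346 m
BW = 70 * 0.01021346 / 6.4200 = 0.1114 deg

0.1114 deg


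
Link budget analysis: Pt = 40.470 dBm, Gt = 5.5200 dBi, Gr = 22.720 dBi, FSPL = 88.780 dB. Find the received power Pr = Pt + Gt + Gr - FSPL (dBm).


Pr = 40.470 + 5.5200 + 22.720 - 88.780 = -20.07 dBm

-20.07 dBm


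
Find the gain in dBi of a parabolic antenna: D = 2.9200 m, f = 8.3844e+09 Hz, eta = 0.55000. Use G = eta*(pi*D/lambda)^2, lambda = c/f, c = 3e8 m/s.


lambda = c / f = 3.0000e+08 / 8.3844e+09 = 0.03578074 m
G_linear = 0.55000 * (pi * 2.9200 / 0.03578074)^2 = 36151.76
G_dBi = 10 * log10(36151.76) = 45.58 dBi

45.58 dBi


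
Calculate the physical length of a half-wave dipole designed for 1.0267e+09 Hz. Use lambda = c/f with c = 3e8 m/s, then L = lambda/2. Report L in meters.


lambda = c / f = 3.0000e+08 / 1.0267e+09 = 0.2921983 m
L = lambda / 2 = 0.2921983 / 2 = 0.1461 m

0.1461 m


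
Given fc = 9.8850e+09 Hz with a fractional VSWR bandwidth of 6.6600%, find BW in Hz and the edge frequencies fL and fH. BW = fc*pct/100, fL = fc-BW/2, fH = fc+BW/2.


BW = 9.8850e+09 * 6.6600/100 = 6.583410e+08 Hz
fL = 9.8850e+09 - 6.583410e+08/2 = 9.556e+09 Hz
fH = 9.8850e+09 + 6.583410e+08/2 = 1.021e+10 Hz

BW=6.583e+08 Hz, fL=9.556e+09 Hz, fH=1.021e+10 Hz


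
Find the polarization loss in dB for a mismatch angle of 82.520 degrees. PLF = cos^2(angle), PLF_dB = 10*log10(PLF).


PLF_linear = cos^2(82.520 deg) = 0.01694686
PLF_dB = 10 * log10(0.01694686) = -17.71 dB

-17.71 dB


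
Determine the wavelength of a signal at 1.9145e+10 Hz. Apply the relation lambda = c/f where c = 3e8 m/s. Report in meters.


lambda = c / f = 3.0000e+08 / 1.9145e+10 = 0.01567 m

0.01567 m


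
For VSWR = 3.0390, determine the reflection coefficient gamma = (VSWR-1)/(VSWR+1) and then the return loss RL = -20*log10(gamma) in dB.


gamma = (3.0390 - 1) / (3.0390 + 1) = 0.5048279
RL = -20 * log10(0.5048279) = 5.937 dB

5.937 dB


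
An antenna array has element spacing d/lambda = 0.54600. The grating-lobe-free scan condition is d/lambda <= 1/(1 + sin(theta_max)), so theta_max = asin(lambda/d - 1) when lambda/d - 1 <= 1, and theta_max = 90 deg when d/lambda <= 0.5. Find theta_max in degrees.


lambda/d - 1 = 1/0.54600 - 1 = 0.8315018
theta_max = asin(0.8315018) = 56.25 deg

56.25 deg


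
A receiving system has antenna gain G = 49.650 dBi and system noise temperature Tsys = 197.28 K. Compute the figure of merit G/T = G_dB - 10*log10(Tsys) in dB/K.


G/T = 49.650 - 10*log10(197.28) = 49.650 - 22.95083 = 26.70 dB/K

26.70 dB/K


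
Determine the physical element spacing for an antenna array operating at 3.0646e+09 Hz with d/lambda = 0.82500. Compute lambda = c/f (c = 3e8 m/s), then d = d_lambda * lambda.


lambda = c / f = 3.0000e+08 / 3.0646e+09 = 0.09789206 m
d = 0.82500 * 0.09789206 = 0.08076 m

0.08076 m


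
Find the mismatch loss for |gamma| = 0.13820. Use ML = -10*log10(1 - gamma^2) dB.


ML = -10 * log10(1 - 0.13820^2) = -10 * log10(0.98090076) = 0.08375 dB

0.08375 dB


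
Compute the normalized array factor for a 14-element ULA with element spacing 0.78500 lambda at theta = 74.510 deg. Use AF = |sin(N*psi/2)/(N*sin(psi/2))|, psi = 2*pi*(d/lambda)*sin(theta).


psi = 2*pi*0.78500*sin(74.510 deg) = 4.753145 rad
AF = |sin(14*4.753145/2) / (14*sin(4.753145/2))| = 0.09897

0.09897


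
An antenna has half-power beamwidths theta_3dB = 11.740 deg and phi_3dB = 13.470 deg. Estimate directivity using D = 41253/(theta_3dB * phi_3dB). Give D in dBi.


D_linear = 41253 / (11.740 * 13.470) = 260.8674
D_dBi = 10 * log10(260.8674) = 24.16 dBi

24.16 dBi


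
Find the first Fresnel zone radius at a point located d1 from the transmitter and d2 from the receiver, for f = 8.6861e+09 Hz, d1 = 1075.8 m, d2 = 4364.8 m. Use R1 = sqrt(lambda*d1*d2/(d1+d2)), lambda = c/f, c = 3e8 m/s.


lambda = c / f = 3.0000e+08 / 8.6861e+09 = 0.03453794 m
R1 = sqrt(0.03453794 * 1075.8 * 4364.8 / (1075.8 + 4364.8)) = 5.460 m

5.460 m


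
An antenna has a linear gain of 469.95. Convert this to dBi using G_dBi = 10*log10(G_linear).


G_dBi = 10 * log10(469.95) = 26.72 dBi

26.72 dBi


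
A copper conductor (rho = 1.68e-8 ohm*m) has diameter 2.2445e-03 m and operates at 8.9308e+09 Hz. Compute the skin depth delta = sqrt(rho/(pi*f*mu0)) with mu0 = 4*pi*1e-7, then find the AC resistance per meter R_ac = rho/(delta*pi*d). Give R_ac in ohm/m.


delta = sqrt(1.68e-8 / (pi * 8.9308e+09 * 4*pi*1e-7)) = 6.902868e-07 m
R_ac = 1.68e-8 / (6.902868e-07 * pi * 2.2445e-03) = 3.452 ohm/m

3.452 ohm/m


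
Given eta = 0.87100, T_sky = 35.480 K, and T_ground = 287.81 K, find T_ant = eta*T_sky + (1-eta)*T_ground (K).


T_ant = 0.87100 * 35.480 + (1 - 0.87100) * 287.81 = 68.03 K

68.03 K


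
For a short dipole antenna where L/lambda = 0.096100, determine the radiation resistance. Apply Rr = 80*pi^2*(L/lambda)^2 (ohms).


Rr = 80 * pi^2 * (0.096100)^2 = 80 * 9.869604 * 9.235210e-03 = 7.292 ohm

7.292 ohm


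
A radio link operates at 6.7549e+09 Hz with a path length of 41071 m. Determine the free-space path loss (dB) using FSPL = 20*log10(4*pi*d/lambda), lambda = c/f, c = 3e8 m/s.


lambda = c / f = 3.0000e+08 / 6.7549e+09 = 0.04441220 m
FSPL = 20 * log10(4*pi*41071/0.04441220) = 141.3 dB

141.3 dB


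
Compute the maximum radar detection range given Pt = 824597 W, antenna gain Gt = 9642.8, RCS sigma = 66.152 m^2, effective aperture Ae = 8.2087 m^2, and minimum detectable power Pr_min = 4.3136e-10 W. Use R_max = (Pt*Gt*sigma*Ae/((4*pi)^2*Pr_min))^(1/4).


R^4 = 824597*9642.8*66.152*8.2087 / ((4*pi)^2 * 4.3136e-10) = 6.338736e+19
R_max = 6.338736e+19^0.25 = 89228 m

89228 m


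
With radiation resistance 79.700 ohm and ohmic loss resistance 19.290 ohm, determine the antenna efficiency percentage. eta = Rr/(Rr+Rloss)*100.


eta = 79.700 / (79.700 + 19.290) * 100 = 80.51%

80.51%


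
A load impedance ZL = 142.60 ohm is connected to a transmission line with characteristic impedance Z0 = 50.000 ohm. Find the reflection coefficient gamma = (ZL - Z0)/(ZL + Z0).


gamma = (142.60 - 50.000) / (142.60 + 50.000) = 0.4808

0.4808


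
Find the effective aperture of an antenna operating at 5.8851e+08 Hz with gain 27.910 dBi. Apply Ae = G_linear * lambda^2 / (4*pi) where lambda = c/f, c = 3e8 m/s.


lambda = c / f = 3.0000e+08 / 5.8851e+08 = 0.5097619 m
G_linear = 10^(27.910/10) = 618.0164
Ae = G_linear * lambda^2 / (4*pi) = 618.0164 * 0.5097619^2 / (4*pi) = 12.78 m^2

12.78 m^2


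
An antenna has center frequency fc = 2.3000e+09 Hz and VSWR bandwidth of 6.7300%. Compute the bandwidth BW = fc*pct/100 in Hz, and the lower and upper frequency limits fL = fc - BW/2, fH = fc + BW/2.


BW = 2.3000e+09 * 6.7300/100 = 1.547900e+08 Hz
fL = 2.3000e+09 - 1.547900e+08/2 = 2.223e+09 Hz
fH = 2.3000e+09 + 1.547900e+08/2 = 2.377e+09 Hz

BW=1.548e+08 Hz, fL=2.223e+09 Hz, fH=2.377e+09 Hz


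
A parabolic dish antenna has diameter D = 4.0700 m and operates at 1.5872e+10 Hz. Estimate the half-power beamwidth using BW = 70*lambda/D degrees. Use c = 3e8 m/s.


lambda = c / f = 3.0000e+08 / 1.5872e+10 = 0.01890121 m
BW = 70 * 0.01890121 / 4.0700 = 0.3251 deg

0.3251 deg


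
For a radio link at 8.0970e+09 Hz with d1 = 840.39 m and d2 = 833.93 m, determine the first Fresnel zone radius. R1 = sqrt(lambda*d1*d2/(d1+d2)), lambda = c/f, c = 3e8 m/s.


lambda = c / f = 3.0000e+08 / 8.0970e+09 = 0.03705076 m
R1 = sqrt(0.03705076 * 840.39 * 833.93 / (840.39 + 833.93)) = 3.938 m

3.938 m
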